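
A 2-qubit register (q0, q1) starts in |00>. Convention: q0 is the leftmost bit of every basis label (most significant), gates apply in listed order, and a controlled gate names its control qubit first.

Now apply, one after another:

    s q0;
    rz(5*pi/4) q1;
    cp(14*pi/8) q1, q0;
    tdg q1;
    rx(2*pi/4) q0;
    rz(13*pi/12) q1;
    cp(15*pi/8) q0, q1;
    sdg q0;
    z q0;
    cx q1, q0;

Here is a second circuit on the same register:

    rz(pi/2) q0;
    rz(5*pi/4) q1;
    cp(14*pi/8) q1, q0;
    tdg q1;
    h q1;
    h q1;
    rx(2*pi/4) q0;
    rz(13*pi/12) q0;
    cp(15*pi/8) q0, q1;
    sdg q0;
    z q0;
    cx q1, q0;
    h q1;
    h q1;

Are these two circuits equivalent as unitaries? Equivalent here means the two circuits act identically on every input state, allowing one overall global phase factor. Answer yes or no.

No, they are not equivalent — no single phase factor reconciles the two unitaries.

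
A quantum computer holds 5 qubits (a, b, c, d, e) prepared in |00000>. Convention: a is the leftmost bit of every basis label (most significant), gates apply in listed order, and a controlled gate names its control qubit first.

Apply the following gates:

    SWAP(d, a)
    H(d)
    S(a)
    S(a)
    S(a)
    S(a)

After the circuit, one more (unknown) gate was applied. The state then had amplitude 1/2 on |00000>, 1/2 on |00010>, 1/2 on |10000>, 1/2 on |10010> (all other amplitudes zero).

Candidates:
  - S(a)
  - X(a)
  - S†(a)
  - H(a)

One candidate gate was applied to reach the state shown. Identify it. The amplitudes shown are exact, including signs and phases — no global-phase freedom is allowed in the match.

The applied gate was H(a). Key observation: gates 3-6 undo each other exactly, leaving only the rest of the circuit to track.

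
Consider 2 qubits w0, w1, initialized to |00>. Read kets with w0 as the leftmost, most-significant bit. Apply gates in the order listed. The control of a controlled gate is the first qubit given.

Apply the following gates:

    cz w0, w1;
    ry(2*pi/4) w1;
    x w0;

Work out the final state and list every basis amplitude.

The final amplitudes are 0 on |00>, 0 on |01>, sqrt(2)/2 on |10>, sqrt(2)/2 on |11>.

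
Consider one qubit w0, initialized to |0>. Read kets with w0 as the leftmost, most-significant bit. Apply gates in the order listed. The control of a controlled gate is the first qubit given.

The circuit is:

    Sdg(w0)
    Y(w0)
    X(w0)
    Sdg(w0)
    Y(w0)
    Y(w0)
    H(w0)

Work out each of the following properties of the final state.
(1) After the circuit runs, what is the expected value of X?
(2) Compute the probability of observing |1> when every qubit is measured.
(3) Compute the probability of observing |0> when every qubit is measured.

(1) The expectation value of X is 1.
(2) Outcome |1> occurs with probability 1/2.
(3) The probability of measuring |0> is 1/2.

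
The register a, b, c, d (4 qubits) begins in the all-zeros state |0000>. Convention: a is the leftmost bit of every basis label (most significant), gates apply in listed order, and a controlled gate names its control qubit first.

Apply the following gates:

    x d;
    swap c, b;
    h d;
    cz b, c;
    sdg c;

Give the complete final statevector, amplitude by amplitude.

After the circuit, the state carries amplitude sqrt(2)/2 on |0000>, -sqrt(2)/2 on |0001>, and 0 on every other basis state.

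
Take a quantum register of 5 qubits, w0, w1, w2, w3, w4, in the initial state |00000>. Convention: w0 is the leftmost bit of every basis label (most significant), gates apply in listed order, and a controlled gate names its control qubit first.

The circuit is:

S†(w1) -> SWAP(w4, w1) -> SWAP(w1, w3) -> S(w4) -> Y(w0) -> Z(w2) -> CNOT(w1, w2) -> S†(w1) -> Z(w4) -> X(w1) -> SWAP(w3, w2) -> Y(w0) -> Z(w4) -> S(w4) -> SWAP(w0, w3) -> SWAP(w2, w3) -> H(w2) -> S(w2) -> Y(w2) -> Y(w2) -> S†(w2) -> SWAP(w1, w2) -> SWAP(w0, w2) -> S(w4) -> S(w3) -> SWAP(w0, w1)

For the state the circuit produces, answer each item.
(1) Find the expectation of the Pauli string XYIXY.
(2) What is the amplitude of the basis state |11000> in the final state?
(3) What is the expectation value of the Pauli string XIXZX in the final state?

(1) The observable XYIXY averages to 0. Key observation: the block from step 18 through step 21 cancels to the identity and can be dropped.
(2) |11000> carries amplitude sqrt(2)/2 in the final state.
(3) The observable XIXZX averages to 0.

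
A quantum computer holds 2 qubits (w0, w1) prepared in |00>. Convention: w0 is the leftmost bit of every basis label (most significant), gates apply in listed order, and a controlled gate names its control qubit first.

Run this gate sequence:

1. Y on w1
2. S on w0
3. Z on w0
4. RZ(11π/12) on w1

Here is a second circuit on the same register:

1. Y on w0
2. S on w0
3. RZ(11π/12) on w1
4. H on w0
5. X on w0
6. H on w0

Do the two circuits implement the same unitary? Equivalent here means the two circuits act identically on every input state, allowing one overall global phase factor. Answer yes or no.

No, they are not equivalent — no single phase factor reconciles the two unitaries.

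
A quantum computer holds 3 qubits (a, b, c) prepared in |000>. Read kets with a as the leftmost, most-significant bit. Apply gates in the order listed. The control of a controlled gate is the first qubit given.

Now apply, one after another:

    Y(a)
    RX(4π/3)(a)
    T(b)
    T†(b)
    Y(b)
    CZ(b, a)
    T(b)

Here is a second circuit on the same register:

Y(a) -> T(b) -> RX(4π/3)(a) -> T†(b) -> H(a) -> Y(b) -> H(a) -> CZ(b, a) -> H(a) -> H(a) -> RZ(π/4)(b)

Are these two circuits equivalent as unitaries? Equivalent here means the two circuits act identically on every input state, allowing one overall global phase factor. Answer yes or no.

Yes: on every input state the two circuits agree up to one overall phase factor.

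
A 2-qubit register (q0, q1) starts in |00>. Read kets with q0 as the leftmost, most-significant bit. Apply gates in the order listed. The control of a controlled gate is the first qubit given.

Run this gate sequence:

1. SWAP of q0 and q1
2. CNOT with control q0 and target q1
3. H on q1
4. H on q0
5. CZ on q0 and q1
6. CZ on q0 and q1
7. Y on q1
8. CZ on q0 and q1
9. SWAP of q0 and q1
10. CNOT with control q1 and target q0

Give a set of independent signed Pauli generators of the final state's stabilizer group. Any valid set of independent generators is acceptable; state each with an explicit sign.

The final state is stabilized by the group generated by -XZ, +ZX; other independent generating sets are equally valid. Key observation: the block from step 5 through step 6 cancels to the identity and can be dropped.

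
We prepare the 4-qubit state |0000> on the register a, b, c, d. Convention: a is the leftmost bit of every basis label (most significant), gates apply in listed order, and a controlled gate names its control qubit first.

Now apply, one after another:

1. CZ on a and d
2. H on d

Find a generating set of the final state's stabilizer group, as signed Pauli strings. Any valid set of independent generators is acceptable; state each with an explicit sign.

The stabilizer group can be generated by +IIIX, +ZIII, +IZII, +IIZI, among other valid generating sets.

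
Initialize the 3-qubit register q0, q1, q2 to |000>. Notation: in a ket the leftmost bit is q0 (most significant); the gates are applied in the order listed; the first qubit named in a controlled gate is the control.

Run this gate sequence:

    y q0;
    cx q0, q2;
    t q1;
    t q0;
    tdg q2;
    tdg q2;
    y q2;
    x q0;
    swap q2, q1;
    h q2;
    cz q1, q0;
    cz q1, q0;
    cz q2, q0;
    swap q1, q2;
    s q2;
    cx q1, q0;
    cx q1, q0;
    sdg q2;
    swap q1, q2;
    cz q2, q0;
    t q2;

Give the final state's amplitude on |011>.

The final state's coefficient on |011> equals 0. Key observation: gates 13-20 undo each other exactly, leaving only the rest of the circuit to track.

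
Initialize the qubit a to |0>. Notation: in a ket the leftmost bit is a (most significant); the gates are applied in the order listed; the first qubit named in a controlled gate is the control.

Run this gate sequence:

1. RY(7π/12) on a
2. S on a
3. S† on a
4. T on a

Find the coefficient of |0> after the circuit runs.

The final state's coefficient on |0> equals -sqrt(2 - sqrt(2))/4 + sqrt(3*sqrt(2) + 6)/4.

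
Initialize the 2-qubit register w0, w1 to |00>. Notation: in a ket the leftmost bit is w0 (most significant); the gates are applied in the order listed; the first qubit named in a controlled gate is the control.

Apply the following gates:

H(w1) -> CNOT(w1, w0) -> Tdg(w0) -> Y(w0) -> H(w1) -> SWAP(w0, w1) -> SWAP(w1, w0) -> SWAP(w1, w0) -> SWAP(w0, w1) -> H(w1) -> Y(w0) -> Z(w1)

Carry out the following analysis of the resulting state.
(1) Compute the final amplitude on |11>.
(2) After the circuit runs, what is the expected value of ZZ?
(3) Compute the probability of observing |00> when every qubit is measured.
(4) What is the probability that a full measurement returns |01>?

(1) The final state's coefficient on |11> equals sqrt(2)*exp(3*I*pi/4)/2.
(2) In the final state, ZZ has expectation 1.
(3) Outcome |00> occurs with probability 1/2.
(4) The probability of measuring |01> is 0.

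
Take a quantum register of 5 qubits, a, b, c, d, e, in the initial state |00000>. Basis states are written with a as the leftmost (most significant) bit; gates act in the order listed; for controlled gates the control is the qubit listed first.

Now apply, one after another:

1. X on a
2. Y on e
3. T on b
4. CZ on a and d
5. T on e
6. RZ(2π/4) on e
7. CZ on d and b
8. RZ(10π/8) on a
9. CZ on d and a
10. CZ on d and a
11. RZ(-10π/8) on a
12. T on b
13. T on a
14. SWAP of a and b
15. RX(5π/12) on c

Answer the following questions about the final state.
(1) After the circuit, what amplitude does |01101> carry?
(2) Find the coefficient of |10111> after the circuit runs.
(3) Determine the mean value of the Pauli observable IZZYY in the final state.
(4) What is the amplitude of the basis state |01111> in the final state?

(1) |01101> carries amplitude (-sqrt(2 - sqrt(2))/4 + sqrt(3*sqrt(2) + 6)/4)*exp(3*I*pi/4) in the final state. Key observation: the block from step 8 through step 11 cancels to the identity and can be dropped.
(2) |10111> carries amplitude 0 in the final state.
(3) The expectation value of IZZYY is 0.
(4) |01111> carries amplitude 0 in the final state.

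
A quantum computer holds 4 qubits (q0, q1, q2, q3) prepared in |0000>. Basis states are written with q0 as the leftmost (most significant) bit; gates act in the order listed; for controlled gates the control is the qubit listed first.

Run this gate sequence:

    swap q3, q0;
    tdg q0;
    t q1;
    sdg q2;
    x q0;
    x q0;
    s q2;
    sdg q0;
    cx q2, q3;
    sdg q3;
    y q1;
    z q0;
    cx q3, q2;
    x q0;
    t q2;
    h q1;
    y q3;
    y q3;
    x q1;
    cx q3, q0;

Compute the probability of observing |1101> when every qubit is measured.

A full measurement returns |1101> with probability 0.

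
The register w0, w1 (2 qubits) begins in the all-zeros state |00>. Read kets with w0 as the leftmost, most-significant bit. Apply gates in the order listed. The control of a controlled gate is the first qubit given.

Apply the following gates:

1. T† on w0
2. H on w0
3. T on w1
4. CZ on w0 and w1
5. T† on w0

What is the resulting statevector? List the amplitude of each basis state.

The resulting statevector has amplitude sqrt(2)/2 on |00>, 0 on |01>, -sqrt(2)*exp(3*I*pi/4)/2 on |10>, 0 on |11>.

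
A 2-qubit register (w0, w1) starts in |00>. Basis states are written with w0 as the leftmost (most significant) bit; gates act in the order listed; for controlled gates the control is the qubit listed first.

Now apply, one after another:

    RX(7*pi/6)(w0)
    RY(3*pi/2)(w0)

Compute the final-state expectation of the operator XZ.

In the final state, XZ has expectation sqrt(3)/2.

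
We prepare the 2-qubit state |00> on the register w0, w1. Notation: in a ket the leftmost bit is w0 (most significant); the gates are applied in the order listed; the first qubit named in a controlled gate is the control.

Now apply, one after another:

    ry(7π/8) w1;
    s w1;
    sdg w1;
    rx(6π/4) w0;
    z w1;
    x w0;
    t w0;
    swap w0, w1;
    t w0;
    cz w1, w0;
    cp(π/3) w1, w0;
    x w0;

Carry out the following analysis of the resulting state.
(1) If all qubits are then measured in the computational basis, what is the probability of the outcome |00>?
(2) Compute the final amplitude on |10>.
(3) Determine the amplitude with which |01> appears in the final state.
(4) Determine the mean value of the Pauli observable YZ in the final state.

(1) A full measurement returns |00> with probability sqrt(sqrt(2) + 2)/8 + 1/4. Key observation: the block from step 2 through step 3 cancels to the identity and can be dropped.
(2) |10> carries amplitude -sqrt(2)*I*sin(pi/16)/2 in the final state.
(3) |01> carries amplitude -sqrt(2)*exp(5*I*pi/6)*cos(pi/16)/2 in the final state.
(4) The observable YZ averages to sqrt(2 - sqrt(2))*(sqrt(6) + 3*sqrt(2))/16.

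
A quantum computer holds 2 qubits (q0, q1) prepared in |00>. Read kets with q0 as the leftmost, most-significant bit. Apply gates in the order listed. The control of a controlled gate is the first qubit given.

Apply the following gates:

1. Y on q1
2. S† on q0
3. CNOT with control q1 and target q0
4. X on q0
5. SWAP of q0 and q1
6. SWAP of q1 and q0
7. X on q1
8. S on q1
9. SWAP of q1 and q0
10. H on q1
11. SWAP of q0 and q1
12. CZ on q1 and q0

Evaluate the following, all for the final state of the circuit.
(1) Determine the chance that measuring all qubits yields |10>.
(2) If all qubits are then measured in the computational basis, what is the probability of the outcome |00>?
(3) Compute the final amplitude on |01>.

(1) A full measurement returns |10> with probability 1/2.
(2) The probability of measuring |00> is 1/2.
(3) The amplitude on |01> is 0.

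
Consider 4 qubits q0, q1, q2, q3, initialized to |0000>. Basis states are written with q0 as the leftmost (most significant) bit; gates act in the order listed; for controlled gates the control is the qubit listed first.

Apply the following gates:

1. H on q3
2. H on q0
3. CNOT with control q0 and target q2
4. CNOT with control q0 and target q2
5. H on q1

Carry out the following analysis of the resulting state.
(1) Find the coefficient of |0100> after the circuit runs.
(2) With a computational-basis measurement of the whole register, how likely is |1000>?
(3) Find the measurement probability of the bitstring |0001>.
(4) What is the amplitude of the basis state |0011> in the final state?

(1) The amplitude on |0100> is sqrt(2)/4. Key observation: the block from step 3 through step 4 cancels to the identity and can be dropped.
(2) A full measurement returns |1000> with probability 1/8.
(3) A full measurement returns |0001> with probability 1/8.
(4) The amplitude on |0011> is 0.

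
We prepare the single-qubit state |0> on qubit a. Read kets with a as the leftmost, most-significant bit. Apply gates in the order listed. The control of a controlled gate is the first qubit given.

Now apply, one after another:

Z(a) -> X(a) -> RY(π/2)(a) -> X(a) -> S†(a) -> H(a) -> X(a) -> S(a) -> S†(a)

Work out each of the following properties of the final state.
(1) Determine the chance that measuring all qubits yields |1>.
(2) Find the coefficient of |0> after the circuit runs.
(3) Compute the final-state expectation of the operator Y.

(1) The probability of measuring |1> is 1/2.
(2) The amplitude on |0> is 1/2 - I/2.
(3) The observable Y averages to 1.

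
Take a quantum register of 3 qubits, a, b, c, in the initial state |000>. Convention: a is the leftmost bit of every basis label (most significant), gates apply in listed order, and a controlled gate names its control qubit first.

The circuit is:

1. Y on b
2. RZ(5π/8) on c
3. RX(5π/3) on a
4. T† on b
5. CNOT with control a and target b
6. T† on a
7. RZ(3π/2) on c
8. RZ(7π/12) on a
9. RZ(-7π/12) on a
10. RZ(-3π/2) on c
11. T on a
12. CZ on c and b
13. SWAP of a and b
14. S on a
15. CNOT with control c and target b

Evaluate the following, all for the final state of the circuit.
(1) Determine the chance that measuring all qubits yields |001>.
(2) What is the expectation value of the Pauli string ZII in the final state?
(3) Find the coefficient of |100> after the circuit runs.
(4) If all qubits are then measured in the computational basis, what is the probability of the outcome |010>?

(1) Outcome |001> occurs with probability 0. Key observation: the block from step 6 through step 11 cancels to the identity and can be dropped.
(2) The expectation value of ZII is -1/2.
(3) The amplitude on |100> is -sqrt(3)*exp(7*I*pi/16)/2.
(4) Outcome |010> occurs with probability 1/4.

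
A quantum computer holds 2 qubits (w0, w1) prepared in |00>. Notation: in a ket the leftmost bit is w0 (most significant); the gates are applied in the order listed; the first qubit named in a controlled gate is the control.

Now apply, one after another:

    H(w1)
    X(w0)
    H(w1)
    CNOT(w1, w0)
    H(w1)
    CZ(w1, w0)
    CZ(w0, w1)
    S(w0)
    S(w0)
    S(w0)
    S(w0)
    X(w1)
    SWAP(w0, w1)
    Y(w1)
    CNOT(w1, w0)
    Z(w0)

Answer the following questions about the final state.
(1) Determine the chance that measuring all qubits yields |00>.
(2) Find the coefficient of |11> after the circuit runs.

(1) A full measurement returns |00> with probability 1/2. Key observation: gates 8-11 undo each other exactly, leaving only the rest of the circuit to track.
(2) |11> carries amplitude 0 in the final state.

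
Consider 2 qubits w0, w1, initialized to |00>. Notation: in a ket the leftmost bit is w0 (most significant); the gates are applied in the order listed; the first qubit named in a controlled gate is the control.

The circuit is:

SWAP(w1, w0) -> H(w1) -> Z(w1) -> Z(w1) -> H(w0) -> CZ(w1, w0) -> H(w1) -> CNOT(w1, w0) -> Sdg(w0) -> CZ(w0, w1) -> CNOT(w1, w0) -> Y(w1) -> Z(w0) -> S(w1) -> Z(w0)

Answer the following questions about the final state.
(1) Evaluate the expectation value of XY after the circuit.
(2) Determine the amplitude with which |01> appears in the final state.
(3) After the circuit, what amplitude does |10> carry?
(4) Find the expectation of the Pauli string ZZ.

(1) The expectation value of XY is -1.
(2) The amplitude on |01> is -sqrt(2)/2.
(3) The amplitude on |10> is -sqrt(2)*I/2.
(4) The observable ZZ averages to -1.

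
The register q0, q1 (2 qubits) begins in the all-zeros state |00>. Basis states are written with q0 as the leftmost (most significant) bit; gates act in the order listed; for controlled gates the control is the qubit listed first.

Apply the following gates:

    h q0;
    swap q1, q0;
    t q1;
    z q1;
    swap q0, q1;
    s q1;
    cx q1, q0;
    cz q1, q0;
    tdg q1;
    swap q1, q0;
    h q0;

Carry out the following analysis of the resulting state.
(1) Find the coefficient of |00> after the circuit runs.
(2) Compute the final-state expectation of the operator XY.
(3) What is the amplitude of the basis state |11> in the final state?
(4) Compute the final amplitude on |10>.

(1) The amplitude on |00> is 1/2.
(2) In the final state, XY has expectation -sqrt(2)/2.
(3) |11> carries amplitude -exp(I*pi/4)/2 in the final state.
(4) |10> carries amplitude 1/2 in the final state.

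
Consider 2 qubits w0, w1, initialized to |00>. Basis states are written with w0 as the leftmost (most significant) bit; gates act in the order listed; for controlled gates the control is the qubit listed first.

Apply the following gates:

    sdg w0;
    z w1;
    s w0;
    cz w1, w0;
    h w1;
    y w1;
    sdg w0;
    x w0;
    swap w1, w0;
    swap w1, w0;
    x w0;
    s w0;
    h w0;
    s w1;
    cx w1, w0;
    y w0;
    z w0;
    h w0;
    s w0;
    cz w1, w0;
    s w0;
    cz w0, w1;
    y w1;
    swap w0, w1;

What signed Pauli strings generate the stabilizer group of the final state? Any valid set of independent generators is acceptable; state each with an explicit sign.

The final state is stabilized by the group generated by -YI, +IZ; other independent generating sets are equally valid. Key observation: the block from step 7 through step 12 cancels to the identity and can be dropped.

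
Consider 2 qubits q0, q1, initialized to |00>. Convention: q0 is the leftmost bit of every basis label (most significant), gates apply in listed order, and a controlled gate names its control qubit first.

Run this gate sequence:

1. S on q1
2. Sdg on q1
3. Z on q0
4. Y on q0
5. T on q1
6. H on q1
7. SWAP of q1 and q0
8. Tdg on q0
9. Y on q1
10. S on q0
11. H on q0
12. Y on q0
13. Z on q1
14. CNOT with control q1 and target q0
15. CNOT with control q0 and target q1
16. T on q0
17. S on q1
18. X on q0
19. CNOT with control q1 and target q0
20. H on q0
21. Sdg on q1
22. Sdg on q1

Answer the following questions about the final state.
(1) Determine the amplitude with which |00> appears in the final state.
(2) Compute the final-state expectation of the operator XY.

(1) The amplitude on |00> is sqrt(2)*(-I + exp(3*I*pi/4))/4. Key observation: steps 1-2 multiply out to the identity, so the circuit reduces to the remaining gates.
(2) In the final state, XY has expectation 1/2.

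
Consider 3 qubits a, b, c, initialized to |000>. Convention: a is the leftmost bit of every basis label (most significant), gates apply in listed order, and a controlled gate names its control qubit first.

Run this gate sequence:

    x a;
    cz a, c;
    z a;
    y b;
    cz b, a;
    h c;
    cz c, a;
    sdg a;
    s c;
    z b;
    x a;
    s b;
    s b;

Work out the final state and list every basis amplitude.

After the circuit, the state carries amplitude sqrt(2)/2 on |010>, -sqrt(2)*I/2 on |011>, and 0 on every other basis state.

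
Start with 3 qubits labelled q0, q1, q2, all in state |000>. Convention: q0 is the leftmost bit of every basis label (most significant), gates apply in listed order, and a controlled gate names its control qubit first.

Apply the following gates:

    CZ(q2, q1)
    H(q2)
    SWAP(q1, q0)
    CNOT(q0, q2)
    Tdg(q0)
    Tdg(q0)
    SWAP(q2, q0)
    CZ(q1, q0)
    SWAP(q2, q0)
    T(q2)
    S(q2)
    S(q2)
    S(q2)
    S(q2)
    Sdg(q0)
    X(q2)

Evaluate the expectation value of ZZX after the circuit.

The expectation value of ZZX is sqrt(2)/2. Key observation: the block from step 11 through step 14 cancels to the identity and can be dropped.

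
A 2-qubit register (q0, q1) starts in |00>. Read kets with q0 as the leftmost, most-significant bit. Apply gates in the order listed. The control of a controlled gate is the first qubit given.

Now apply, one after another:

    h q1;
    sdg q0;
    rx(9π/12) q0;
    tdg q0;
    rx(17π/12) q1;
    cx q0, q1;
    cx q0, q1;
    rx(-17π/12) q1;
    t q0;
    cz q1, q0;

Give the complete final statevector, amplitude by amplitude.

The resulting statevector has amplitude sqrt(4 - 2*sqrt(2))/4 on |00>, sqrt(4 - 2*sqrt(2))/4 on |01>, -I*sqrt(2*sqrt(2) + 4)/4 on |10>, I*sqrt(2*sqrt(2) + 4)/4 on |11>.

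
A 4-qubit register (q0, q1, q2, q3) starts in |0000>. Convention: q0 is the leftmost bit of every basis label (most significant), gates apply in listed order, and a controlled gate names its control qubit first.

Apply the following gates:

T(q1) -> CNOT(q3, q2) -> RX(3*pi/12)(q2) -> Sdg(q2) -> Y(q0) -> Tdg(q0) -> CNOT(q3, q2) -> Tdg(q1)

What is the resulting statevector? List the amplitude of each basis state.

The final amplitudes are sqrt(sqrt(2) + 2)*exp(I*pi/4)/2 on |1000>, -sqrt(2 - sqrt(2))*exp(I*pi/4)/2 on |1010>, and 0 on every other basis state.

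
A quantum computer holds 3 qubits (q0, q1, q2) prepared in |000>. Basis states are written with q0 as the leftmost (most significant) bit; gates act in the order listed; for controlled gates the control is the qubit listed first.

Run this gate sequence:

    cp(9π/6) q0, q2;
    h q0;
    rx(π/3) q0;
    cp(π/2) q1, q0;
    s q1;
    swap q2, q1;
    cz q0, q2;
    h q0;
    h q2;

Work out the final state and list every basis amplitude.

After the circuit, the state carries amplitude sqrt(6)/4 - sqrt(2)*I/4 on |000>, sqrt(6)/4 - sqrt(2)*I/4 on |001>, and 0 on every other basis state.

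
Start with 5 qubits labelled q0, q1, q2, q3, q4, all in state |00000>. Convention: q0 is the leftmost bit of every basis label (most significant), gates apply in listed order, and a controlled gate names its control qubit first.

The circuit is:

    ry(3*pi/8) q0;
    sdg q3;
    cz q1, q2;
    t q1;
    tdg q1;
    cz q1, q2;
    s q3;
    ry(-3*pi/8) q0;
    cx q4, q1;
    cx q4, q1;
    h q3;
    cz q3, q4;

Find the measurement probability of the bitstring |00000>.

Outcome |00000> occurs with probability 1/2. Key observation: steps 1-8 multiply out to the identity, so the circuit reduces to the remaining gates.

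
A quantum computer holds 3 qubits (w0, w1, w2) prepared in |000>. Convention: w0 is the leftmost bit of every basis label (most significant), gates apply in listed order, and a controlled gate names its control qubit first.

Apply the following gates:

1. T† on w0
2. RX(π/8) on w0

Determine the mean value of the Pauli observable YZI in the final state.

The observable YZI averages to -sqrt(2 - sqrt(2))/2.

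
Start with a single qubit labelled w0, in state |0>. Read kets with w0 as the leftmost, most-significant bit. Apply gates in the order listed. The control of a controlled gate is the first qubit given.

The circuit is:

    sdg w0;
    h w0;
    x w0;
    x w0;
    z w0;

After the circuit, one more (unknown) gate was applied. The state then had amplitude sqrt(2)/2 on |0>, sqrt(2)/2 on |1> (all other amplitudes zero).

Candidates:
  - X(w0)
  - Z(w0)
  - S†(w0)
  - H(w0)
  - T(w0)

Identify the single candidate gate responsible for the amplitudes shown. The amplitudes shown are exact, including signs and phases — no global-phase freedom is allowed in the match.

It was Z(w0) that produced the state shown. Key observation: the block from step 3 through step 4 cancels to the identity and can be dropped.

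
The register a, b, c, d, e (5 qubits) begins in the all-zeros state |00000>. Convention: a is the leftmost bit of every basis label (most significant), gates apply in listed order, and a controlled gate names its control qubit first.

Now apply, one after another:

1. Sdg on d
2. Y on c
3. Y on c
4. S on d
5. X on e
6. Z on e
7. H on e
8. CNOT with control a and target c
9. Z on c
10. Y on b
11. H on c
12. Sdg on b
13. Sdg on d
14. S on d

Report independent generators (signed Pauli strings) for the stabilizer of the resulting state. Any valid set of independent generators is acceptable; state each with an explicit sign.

The stabilizer group can be generated by +IIXII, -IIIIX, +ZIIII, -IZIII, +IIIZI, among other valid generating sets. Key observation: the block from step 1 through step 4 cancels to the identity and can be dropped.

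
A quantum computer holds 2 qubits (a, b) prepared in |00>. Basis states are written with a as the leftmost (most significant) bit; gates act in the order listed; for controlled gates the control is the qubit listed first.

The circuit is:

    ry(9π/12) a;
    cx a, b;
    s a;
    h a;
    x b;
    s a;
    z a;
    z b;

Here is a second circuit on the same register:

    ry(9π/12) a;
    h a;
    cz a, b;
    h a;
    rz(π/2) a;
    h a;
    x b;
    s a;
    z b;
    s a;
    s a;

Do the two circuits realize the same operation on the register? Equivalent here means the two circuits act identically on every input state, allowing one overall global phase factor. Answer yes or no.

No: there is an input state on which the two circuits produce genuinely different outputs (not merely differing by a phase).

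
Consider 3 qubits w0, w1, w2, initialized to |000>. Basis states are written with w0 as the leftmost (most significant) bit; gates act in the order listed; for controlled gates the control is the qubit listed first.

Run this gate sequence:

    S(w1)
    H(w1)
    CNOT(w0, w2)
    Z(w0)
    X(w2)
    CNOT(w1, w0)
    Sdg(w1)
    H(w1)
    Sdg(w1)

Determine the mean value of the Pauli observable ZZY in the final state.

The observable ZZY averages to 0.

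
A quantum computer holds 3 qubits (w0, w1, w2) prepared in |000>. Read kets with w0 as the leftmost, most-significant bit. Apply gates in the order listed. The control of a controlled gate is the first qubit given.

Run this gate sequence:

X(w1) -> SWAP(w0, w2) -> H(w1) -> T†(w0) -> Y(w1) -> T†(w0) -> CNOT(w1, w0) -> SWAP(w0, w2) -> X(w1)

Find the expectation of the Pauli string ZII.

The observable ZII averages to 1.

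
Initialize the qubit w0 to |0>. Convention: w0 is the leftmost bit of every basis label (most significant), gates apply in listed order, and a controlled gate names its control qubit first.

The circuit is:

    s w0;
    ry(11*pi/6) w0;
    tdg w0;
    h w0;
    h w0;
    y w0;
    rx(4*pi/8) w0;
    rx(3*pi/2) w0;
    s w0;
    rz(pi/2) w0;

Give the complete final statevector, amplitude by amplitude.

The resulting statevector has amplitude -sqrt(2)/4 + sqrt(6)/4 on |0>, (-sqrt(6) - sqrt(2))*exp(I*pi/4)/4 on |1>. Key observation: steps 4-5 multiply out to the identity, so the circuit reduces to the remaining gates.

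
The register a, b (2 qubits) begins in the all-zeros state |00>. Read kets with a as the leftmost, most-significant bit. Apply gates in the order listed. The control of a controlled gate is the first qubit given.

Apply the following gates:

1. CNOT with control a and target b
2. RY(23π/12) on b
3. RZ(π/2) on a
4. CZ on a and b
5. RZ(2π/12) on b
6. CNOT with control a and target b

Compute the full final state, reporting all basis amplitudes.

After the circuit, the state carries amplitude (sqrt(2 - sqrt(2))/4 + sqrt(3*sqrt(2) + 6)/4)*exp(2*I*pi/3) on |00>, (-sqrt(sqrt(2) + 2)/4 + sqrt(6 - 3*sqrt(2))/4)*exp(5*I*pi/6) on |01>, 0 on |10>, 0 on |11>.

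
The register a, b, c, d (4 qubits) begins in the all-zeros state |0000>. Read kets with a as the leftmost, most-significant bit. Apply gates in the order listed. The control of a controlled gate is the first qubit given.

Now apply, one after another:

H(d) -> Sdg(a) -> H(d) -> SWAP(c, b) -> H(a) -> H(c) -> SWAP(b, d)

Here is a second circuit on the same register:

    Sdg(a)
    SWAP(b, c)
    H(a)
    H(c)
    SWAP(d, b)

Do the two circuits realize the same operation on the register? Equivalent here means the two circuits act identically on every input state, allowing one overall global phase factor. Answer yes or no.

Yes: on every input state the two circuits agree up to one overall phase factor.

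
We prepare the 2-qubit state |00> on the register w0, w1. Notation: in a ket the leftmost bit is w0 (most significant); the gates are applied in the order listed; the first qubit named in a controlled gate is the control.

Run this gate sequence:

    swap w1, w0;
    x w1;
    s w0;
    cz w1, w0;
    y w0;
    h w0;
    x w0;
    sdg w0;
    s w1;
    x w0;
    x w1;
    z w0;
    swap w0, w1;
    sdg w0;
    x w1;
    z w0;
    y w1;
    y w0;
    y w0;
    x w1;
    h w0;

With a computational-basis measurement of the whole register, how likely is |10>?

The probability of measuring |10> is 1/4.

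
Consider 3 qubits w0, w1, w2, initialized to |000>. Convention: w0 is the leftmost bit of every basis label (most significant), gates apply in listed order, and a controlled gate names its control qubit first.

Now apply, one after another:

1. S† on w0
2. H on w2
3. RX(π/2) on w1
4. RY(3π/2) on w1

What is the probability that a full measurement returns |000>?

A full measurement returns |000> with probability 1/4.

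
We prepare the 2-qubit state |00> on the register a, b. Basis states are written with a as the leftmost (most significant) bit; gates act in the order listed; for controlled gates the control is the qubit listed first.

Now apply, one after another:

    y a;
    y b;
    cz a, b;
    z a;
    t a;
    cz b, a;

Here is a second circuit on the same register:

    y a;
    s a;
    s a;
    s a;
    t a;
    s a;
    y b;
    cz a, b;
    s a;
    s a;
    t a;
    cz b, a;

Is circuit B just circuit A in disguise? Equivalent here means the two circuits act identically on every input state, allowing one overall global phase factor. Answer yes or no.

No — the two circuits implement different unitaries, even allowing a global phase.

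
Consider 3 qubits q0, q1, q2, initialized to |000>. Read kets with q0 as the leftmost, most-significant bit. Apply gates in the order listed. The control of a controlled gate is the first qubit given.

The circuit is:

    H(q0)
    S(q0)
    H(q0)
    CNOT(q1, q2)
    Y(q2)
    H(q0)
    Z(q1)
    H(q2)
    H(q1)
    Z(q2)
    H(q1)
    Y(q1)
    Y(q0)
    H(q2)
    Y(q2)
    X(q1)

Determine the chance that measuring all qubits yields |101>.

The probability of measuring |101> is 1/2.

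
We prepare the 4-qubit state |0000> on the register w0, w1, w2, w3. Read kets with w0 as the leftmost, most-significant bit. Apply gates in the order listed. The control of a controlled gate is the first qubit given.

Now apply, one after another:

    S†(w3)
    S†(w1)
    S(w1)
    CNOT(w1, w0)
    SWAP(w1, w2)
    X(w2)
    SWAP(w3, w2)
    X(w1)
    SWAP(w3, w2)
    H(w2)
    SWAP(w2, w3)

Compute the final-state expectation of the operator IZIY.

The expectation value of IZIY is 0.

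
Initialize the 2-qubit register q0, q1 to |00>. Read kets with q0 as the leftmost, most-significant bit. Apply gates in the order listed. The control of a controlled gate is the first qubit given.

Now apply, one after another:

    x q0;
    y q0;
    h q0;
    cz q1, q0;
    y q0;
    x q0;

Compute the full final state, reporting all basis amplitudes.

The final amplitudes are sqrt(2)/2 on |00>, 0 on |01>, -sqrt(2)/2 on |10>, 0 on |11>.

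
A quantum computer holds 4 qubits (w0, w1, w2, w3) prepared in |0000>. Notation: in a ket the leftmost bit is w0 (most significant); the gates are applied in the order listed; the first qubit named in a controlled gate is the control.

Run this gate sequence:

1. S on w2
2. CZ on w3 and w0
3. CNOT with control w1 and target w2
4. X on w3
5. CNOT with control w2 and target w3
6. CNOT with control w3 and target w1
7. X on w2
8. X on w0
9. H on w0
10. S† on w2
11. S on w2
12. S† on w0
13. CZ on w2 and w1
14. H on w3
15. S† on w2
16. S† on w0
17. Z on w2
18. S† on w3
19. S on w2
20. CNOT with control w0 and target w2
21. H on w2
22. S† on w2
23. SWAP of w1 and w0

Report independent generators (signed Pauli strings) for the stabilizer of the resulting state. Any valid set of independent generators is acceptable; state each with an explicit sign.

The final state is stabilized by the group generated by +IXZI, +IZYI, +IIIY, -ZIII; other independent generating sets are equally valid.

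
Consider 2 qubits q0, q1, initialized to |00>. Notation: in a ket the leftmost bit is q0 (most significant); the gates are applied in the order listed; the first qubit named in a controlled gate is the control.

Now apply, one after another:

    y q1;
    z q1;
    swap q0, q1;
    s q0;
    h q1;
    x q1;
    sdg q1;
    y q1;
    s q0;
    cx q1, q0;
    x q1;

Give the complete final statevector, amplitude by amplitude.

The final amplitudes are -sqrt(2)/2 on |00>, 0 on |01>, 0 on |10>, -sqrt(2)*I/2 on |11>.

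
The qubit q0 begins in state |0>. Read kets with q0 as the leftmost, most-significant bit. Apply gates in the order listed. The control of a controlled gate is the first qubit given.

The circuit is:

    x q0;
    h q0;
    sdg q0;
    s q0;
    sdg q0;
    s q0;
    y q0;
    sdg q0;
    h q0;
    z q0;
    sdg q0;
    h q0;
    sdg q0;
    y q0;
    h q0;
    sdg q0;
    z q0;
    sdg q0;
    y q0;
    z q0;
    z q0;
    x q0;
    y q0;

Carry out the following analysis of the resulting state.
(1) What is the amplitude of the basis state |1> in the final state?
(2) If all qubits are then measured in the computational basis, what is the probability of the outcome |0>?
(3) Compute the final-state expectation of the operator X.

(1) The final state's coefficient on |1> equals 1/2 + I/2.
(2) Outcome |0> occurs with probability 1/2.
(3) In the final state, X has expectation 1.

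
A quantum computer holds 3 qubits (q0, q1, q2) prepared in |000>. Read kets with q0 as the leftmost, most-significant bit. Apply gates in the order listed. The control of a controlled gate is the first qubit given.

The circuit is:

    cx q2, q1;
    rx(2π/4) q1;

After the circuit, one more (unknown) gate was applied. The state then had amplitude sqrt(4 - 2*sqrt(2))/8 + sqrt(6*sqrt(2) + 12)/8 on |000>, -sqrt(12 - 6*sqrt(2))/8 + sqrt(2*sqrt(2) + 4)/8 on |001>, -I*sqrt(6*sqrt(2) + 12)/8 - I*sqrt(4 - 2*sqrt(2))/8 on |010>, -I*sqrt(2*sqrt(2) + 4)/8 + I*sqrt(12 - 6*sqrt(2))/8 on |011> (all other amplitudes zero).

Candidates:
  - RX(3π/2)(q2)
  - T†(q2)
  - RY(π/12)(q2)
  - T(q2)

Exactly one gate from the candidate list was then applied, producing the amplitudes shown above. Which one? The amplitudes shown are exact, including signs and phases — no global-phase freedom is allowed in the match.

The unique candidate consistent with the amplitudes is RY(π/12)(q2).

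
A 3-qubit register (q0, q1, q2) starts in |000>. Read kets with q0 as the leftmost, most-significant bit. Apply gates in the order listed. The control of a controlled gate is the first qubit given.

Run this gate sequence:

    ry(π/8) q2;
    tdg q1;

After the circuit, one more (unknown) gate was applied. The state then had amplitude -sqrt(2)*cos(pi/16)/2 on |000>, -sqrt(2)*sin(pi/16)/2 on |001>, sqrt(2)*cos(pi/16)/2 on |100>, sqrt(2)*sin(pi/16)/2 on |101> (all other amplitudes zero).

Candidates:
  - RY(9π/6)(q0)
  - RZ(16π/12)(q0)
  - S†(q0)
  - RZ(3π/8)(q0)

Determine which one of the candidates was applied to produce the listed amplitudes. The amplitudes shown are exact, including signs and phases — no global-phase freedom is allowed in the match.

It was RY(9π/6)(q0) that produced the state shown.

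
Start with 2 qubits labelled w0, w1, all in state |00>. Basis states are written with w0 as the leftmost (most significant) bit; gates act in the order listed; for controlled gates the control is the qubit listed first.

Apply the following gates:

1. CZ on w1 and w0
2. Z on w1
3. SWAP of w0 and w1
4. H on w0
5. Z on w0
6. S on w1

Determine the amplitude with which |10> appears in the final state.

The amplitude on |10> is -sqrt(2)/2.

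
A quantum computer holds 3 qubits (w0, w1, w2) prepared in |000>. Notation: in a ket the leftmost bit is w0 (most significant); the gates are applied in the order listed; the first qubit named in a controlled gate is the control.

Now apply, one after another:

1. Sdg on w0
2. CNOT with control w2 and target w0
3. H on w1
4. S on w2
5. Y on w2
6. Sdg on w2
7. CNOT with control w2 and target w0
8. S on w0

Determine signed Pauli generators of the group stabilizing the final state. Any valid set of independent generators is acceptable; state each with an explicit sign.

One valid set of independent stabilizer generators is +IXI, -ZII, -IIZ (any independent generating set of the same group is equally correct).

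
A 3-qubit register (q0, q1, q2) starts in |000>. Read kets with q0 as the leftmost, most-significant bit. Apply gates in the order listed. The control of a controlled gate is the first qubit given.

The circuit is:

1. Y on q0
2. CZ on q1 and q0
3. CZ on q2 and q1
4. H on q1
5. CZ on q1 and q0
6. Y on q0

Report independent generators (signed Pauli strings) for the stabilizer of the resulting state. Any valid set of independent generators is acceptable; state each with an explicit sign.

The final state is stabilized by the group generated by -IXI, +ZII, +IIZ; other independent generating sets are equally valid.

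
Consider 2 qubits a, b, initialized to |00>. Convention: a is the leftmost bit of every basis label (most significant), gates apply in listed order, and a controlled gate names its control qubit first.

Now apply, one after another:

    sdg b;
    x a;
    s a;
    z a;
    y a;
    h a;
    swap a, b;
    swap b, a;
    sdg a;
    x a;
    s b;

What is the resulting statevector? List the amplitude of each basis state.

The resulting statevector has amplitude sqrt(2)*I/2 on |00>, 0 on |01>, -sqrt(2)/2 on |10>, 0 on |11>.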